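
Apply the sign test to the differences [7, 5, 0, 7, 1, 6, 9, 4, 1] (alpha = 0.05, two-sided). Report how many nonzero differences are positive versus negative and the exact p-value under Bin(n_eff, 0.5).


Step 1: Discard zero differences. Original n = 9; n_eff = number of nonzero differences = 8.
Nonzero differences (with sign): +7, +5, +7, +1, +6, +9, +4, +1
Step 2: Count signs: positive = 8, negative = 0.
Step 3: Under H0: P(positive) = 0.5, so the number of positives S ~ Bin(8, 0.5).
Step 4: Two-sided exact p-value = sum of Bin(8,0.5) probabilities at or below the observed probability = 0.007812.
Step 5: alpha = 0.05. reject H0.

n_eff = 8, pos = 8, neg = 0, p = 0.007812, reject H0.


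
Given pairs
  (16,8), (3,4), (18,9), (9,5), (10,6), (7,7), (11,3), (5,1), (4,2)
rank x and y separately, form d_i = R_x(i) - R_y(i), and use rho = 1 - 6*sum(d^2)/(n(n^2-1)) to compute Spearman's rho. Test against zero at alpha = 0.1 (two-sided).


Step 1: Rank x and y separately (midranks; no ties here).
rank(x): 16->8, 3->1, 18->9, 9->5, 10->6, 7->4, 11->7, 5->3, 4->2
rank(y): 8->8, 4->4, 9->9, 5->5, 6->6, 7->7, 3->3, 1->1, 2->2
Step 2: d_i = R_x(i) - R_y(i); compute d_i^2.
  (8-8)^2=0, (1-4)^2=9, (9-9)^2=0, (5-5)^2=0, (6-6)^2=0, (4-7)^2=9, (7-3)^2=16, (3-1)^2=4, (2-2)^2=0
sum(d^2) = 38.
Step 3: rho = 1 - 6*38 / (9*(9^2 - 1)) = 1 - 228/720 = 0.683333.
Step 4: Under H0, t = rho * sqrt((n-2)/(1-rho^2)) = 2.4763 ~ t(7).
Step 5: Two-sided p-value from the t-distribution with 7 df = 0.042442.
Step 6: alpha = 0.1. reject H0.

rho = 0.6833, p = 0.042442, reject H0 at alpha = 0.1.


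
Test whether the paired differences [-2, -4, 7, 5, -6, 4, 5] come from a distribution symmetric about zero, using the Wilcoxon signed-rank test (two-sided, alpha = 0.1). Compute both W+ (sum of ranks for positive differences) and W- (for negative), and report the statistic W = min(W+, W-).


Step 1: Drop any zero differences (none here) and take |d_i|.
|d| = [2, 4, 7, 5, 6, 4, 5]
Step 2: Midrank |d_i| (ties get averaged ranks).
ranks: |2|->1, |4|->2.5, |7|->7, |5|->4.5, |6|->6, |4|->2.5, |5|->4.5
Step 3: Attach original signs; sum ranks with positive sign and with negative sign.
W+ = 7 + 4.5 + 2.5 + 4.5 = 18.5
W- = 1 + 2.5 + 6 = 9.5
(Check: W+ + W- = 28 should equal n(n+1)/2 = 28.)
Step 4: Test statistic W = min(W+, W-) = 9.5.
Step 5: Ties in |d|, so use the tie-corrected normal approximation.
        E[W] = n(n+1)/4 = 7*8/4 = 14.
        Tie groups: |d|=4 (t=2), |d|=5 (t=2); sum(t^3 - t) = 12.
        Var[W] = n(n+1)(2n+1)/24 - sum(t^3-t)/48 = 840/24 - 12/48 = 34.75.
        z = (W - E[W]) / sqrt(Var[W]) = (9.5 - 14) / 5.8949 = -0.7634.
        Two-sided p = 2*Phi(z) = 0.445243.
Step 6: alpha = 0.1. fail to reject H0.

W+ = 18.5, W- = 9.5, W = min = 9.5, p = 0.445243, fail to reject H0.


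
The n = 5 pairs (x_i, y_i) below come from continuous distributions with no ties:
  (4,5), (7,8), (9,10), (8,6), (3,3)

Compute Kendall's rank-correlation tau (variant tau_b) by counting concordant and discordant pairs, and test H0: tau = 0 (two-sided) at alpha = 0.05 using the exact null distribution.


Step 1: Enumerate the 10 unordered pairs (i,j) with i<j and classify each by sign(x_j-x_i) * sign(y_j-y_i).
  (1,2):dx=+3,dy=+3->C; (1,3):dx=+5,dy=+5->C; (1,4):dx=+4,dy=+1->C; (1,5):dx=-1,dy=-2->C
  (2,3):dx=+2,dy=+2->C; (2,4):dx=+1,dy=-2->D; (2,5):dx=-4,dy=-5->C; (3,4):dx=-1,dy=-4->C
  (3,5):dx=-6,dy=-7->C; (4,5):dx=-5,dy=-3->C
Step 2: C = 9, D = 1, total pairs = 10.
Step 3: tau = (C - D)/(n(n-1)/2) = (9 - 1)/10 = 0.800000.
Step 4: Exact two-sided p-value (enumerate n! = 120 permutations of y under H0): p = 0.083333.
Step 5: alpha = 0.05. fail to reject H0.

tau_b = 0.8000 (C=9, D=1), p = 0.083333, fail to reject H0.


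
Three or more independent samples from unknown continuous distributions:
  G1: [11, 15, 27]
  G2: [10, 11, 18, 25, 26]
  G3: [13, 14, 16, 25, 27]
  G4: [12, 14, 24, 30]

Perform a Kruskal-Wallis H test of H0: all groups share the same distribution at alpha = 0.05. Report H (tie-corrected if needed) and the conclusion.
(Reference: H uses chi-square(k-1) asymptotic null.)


Step 1: Combine all N = 17 observations and assign midranks.
sorted (value, group, rank): (10,G2,1), (11,G1,2.5), (11,G2,2.5), (12,G4,4), (13,G3,5), (14,G3,6.5), (14,G4,6.5), (15,G1,8), (16,G3,9), (18,G2,10), (24,G4,11), (25,G2,12.5), (25,G3,12.5), (26,G2,14), (27,G1,15.5), (27,G3,15.5), (30,G4,17)
Step 2: Sum ranks within each group.
R_1 = 26 (n_1 = 3)
R_2 = 40 (n_2 = 5)
R_3 = 48.5 (n_3 = 5)
R_4 = 38.5 (n_4 = 4)
Step 3: H = 12/(N(N+1)) * sum(R_i^2/n_i) - 3(N+1)
     = 12/(17*18) * (26^2/3 + 40^2/5 + 48.5^2/5 + 38.5^2/4) - 3*18
     = 0.039216 * 1386.35 - 54
     = 0.366503.
Step 4: Ties present; correction factor C = 1 - 24/(17^3 - 17) = 0.995098. Corrected H = 0.366503 / 0.995098 = 0.368309.
Step 5: Under H0, H ~ chi^2(3); p-value = 0.946708.
Step 6: alpha = 0.05. fail to reject H0.

H = 0.3683, df = 3, p = 0.946708, fail to reject H0.


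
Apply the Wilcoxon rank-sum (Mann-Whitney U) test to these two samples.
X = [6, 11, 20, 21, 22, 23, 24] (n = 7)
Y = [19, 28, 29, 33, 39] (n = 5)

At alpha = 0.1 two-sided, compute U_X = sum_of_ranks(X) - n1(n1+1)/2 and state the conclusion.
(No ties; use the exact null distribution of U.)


Step 1: Combine and sort all 12 observations; assign midranks.
sorted (value, group): (6,X), (11,X), (19,Y), (20,X), (21,X), (22,X), (23,X), (24,X), (28,Y), (29,Y), (33,Y), (39,Y)
ranks: 6->1, 11->2, 19->3, 20->4, 21->5, 22->6, 23->7, 24->8, 28->9, 29->10, 33->11, 39->12
Step 2: Rank sum for X: R1 = 1 + 2 + 4 + 5 + 6 + 7 + 8 = 33.
Step 3: U_X = R1 - n1(n1+1)/2 = 33 - 7*8/2 = 33 - 28 = 5.
       U_Y = n1*n2 - U_X = 35 - 5 = 30.
Step 4: No ties, so the exact null distribution of U (based on enumerating the C(12,7) = 792 equally likely rank assignments) gives the two-sided p-value.
Step 5: p-value = 0.047980; compare to alpha = 0.1. reject H0.

U_X = 5, p = 0.047980, reject H0 at alpha = 0.1.


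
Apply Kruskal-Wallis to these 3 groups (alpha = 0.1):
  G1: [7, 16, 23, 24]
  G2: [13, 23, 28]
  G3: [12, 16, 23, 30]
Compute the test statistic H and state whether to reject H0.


Step 1: Combine all N = 11 observations and assign midranks.
sorted (value, group, rank): (7,G1,1), (12,G3,2), (13,G2,3), (16,G1,4.5), (16,G3,4.5), (23,G1,7), (23,G2,7), (23,G3,7), (24,G1,9), (28,G2,10), (30,G3,11)
Step 2: Sum ranks within each group.
R_1 = 21.5 (n_1 = 4)
R_2 = 20 (n_2 = 3)
R_3 = 24.5 (n_3 = 4)
Step 3: H = 12/(N(N+1)) * sum(R_i^2/n_i) - 3(N+1)
     = 12/(11*12) * (21.5^2/4 + 20^2/3 + 24.5^2/4) - 3*12
     = 0.090909 * 398.958 - 36
     = 0.268939.
Step 4: Ties present; correction factor C = 1 - 30/(11^3 - 11) = 0.977273. Corrected H = 0.268939 / 0.977273 = 0.275194.
Step 5: Under H0, H ~ chi^2(2); p-value = 0.871450.
Step 6: alpha = 0.1. fail to reject H0.

H = 0.2752, df = 2, p = 0.871450, fail to reject H0.


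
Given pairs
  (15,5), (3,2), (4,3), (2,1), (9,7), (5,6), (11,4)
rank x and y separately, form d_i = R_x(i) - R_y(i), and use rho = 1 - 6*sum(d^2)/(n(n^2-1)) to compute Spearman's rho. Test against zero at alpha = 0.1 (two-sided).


Step 1: Rank x and y separately (midranks; no ties here).
rank(x): 15->7, 3->2, 4->3, 2->1, 9->5, 5->4, 11->6
rank(y): 5->5, 2->2, 3->3, 1->1, 7->7, 6->6, 4->4
Step 2: d_i = R_x(i) - R_y(i); compute d_i^2.
  (7-5)^2=4, (2-2)^2=0, (3-3)^2=0, (1-1)^2=0, (5-7)^2=4, (4-6)^2=4, (6-4)^2=4
sum(d^2) = 16.
Step 3: rho = 1 - 6*16 / (7*(7^2 - 1)) = 1 - 96/336 = 0.714286.
Step 4: Under H0, t = rho * sqrt((n-2)/(1-rho^2)) = 2.2822 ~ t(5).
Step 5: Two-sided p-value from the t-distribution with 5 df = 0.071344.
Step 6: alpha = 0.1. reject H0.

rho = 0.7143, p = 0.071344, reject H0 at alpha = 0.1.


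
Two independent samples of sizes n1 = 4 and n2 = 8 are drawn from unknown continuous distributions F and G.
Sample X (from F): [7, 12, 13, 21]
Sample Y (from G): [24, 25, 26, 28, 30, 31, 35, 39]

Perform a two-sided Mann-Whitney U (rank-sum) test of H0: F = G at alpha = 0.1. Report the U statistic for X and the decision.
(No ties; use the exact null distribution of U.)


Step 1: Combine and sort all 12 observations; assign midranks.
sorted (value, group): (7,X), (12,X), (13,X), (21,X), (24,Y), (25,Y), (26,Y), (28,Y), (30,Y), (31,Y), (35,Y), (39,Y)
ranks: 7->1, 12->2, 13->3, 21->4, 24->5, 25->6, 26->7, 28->8, 30->9, 31->10, 35->11, 39->12
Step 2: Rank sum for X: R1 = 1 + 2 + 3 + 4 = 10.
Step 3: U_X = R1 - n1(n1+1)/2 = 10 - 4*5/2 = 10 - 10 = 0.
       U_Y = n1*n2 - U_X = 32 - 0 = 32.
Step 4: No ties, so the exact null distribution of U (based on enumerating the C(12,4) = 495 equally likely rank assignments) gives the two-sided p-value.
Step 5: p-value = 0.004040; compare to alpha = 0.1. reject H0.

U_X = 0, p = 0.004040, reject H0 at alpha = 0.1.


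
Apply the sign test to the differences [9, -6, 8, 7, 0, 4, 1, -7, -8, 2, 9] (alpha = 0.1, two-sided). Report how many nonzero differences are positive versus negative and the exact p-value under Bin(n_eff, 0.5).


Step 1: Discard zero differences. Original n = 11; n_eff = number of nonzero differences = 10.
Nonzero differences (with sign): +9, -6, +8, +7, +4, +1, -7, -8, +2, +9
Step 2: Count signs: positive = 7, negative = 3.
Step 3: Under H0: P(positive) = 0.5, so the number of positives S ~ Bin(10, 0.5).
Step 4: Two-sided exact p-value = sum of Bin(10,0.5) probabilities at or below the observed probability = 0.343750.
Step 5: alpha = 0.1. fail to reject H0.

n_eff = 10, pos = 7, neg = 3, p = 0.343750, fail to reject H0.


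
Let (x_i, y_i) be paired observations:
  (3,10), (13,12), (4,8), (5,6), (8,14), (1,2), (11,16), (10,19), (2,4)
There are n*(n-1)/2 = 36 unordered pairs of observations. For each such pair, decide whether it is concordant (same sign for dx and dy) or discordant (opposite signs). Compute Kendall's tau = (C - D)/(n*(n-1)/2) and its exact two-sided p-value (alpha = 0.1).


Step 1: Enumerate the 36 unordered pairs (i,j) with i<j and classify each by sign(x_j-x_i) * sign(y_j-y_i).
  (1,2):dx=+10,dy=+2->C; (1,3):dx=+1,dy=-2->D; (1,4):dx=+2,dy=-4->D; (1,5):dx=+5,dy=+4->C
  (1,6):dx=-2,dy=-8->C; (1,7):dx=+8,dy=+6->C; (1,8):dx=+7,dy=+9->C; (1,9):dx=-1,dy=-6->C
  (2,3):dx=-9,dy=-4->C; (2,4):dx=-8,dy=-6->C; (2,5):dx=-5,dy=+2->D; (2,6):dx=-12,dy=-10->C
  (2,7):dx=-2,dy=+4->D; (2,8):dx=-3,dy=+7->D; (2,9):dx=-11,dy=-8->C; (3,4):dx=+1,dy=-2->D
  (3,5):dx=+4,dy=+6->C; (3,6):dx=-3,dy=-6->C; (3,7):dx=+7,dy=+8->C; (3,8):dx=+6,dy=+11->C
  (3,9):dx=-2,dy=-4->C; (4,5):dx=+3,dy=+8->C; (4,6):dx=-4,dy=-4->C; (4,7):dx=+6,dy=+10->C
  (4,8):dx=+5,dy=+13->C; (4,9):dx=-3,dy=-2->C; (5,6):dx=-7,dy=-12->C; (5,7):dx=+3,dy=+2->C
  (5,8):dx=+2,dy=+5->C; (5,9):dx=-6,dy=-10->C; (6,7):dx=+10,dy=+14->C; (6,8):dx=+9,dy=+17->C
  (6,9):dx=+1,dy=+2->C; (7,8):dx=-1,dy=+3->D; (7,9):dx=-9,dy=-12->C; (8,9):dx=-8,dy=-15->C
Step 2: C = 29, D = 7, total pairs = 36.
Step 3: tau = (C - D)/(n(n-1)/2) = (29 - 7)/36 = 0.611111.
Step 4: Exact two-sided p-value (enumerate n! = 362880 permutations of y under H0): p = 0.024741.
Step 5: alpha = 0.1. reject H0.

tau_b = 0.6111 (C=29, D=7), p = 0.024741, reject H0.


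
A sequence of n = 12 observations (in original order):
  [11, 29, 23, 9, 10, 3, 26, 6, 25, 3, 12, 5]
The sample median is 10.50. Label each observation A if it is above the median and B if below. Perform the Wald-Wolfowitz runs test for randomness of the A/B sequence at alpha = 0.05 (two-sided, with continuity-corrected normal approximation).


Step 1: Compute median = 10.50; label A = above, B = below.
Labels in order: AAABBBABABAB  (n_A = 6, n_B = 6)
Step 2: Count runs R = 8.
Step 3: Under H0 (random ordering), E[R] = 2*n_A*n_B/(n_A+n_B) + 1 = 2*6*6/12 + 1 = 7.0000.
        Var[R] = 2*n_A*n_B*(2*n_A*n_B - n_A - n_B) / ((n_A+n_B)^2 * (n_A+n_B-1)) = 4320/1584 = 2.7273.
        SD[R] = 1.6514.
Step 4: Continuity-corrected z = (R - 0.5 - E[R]) / SD[R] = (8 - 0.5 - 7.0000) / 1.6514 = 0.3028.
Step 5: Two-sided p-value via normal approximation = 2*(1 - Phi(|z|)) = 0.762069.
Step 6: alpha = 0.05. fail to reject H0.

R = 8, z = 0.3028, p = 0.762069, fail to reject H0.


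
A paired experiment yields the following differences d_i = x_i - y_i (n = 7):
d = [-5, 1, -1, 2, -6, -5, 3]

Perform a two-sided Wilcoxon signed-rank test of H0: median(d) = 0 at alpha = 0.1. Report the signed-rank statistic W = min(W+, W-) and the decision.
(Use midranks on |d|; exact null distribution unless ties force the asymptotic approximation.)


Step 1: Drop any zero differences (none here) and take |d_i|.
|d| = [5, 1, 1, 2, 6, 5, 3]
Step 2: Midrank |d_i| (ties get averaged ranks).
ranks: |5|->5.5, |1|->1.5, |1|->1.5, |2|->3, |6|->7, |5|->5.5, |3|->4
Step 3: Attach original signs; sum ranks with positive sign and with negative sign.
W+ = 1.5 + 3 + 4 = 8.5
W- = 5.5 + 1.5 + 7 + 5.5 = 19.5
(Check: W+ + W- = 28 should equal n(n+1)/2 = 28.)
Step 4: Test statistic W = min(W+, W-) = 8.5.
Step 5: Ties in |d|, so use the tie-corrected normal approximation.
        E[W] = n(n+1)/4 = 7*8/4 = 14.
        Tie groups: |d|=1 (t=2), |d|=5 (t=2); sum(t^3 - t) = 12.
        Var[W] = n(n+1)(2n+1)/24 - sum(t^3-t)/48 = 840/24 - 12/48 = 34.75.
        z = (W - E[W]) / sqrt(Var[W]) = (8.5 - 14) / 5.8949 = -0.9330.
        Two-sided p = 2*Phi(z) = 0.350816.
Step 6: alpha = 0.1. fail to reject H0.

W+ = 8.5, W- = 19.5, W = min = 8.5, p = 0.350816, fail to reject H0.


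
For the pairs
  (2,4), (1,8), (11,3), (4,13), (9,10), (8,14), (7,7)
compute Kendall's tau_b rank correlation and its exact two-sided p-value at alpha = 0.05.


Step 1: Enumerate the 21 unordered pairs (i,j) with i<j and classify each by sign(x_j-x_i) * sign(y_j-y_i).
  (1,2):dx=-1,dy=+4->D; (1,3):dx=+9,dy=-1->D; (1,4):dx=+2,dy=+9->C; (1,5):dx=+7,dy=+6->C
  (1,6):dx=+6,dy=+10->C; (1,7):dx=+5,dy=+3->C; (2,3):dx=+10,dy=-5->D; (2,4):dx=+3,dy=+5->C
  (2,5):dx=+8,dy=+2->C; (2,6):dx=+7,dy=+6->C; (2,7):dx=+6,dy=-1->D; (3,4):dx=-7,dy=+10->D
  (3,5):dx=-2,dy=+7->D; (3,6):dx=-3,dy=+11->D; (3,7):dx=-4,dy=+4->D; (4,5):dx=+5,dy=-3->D
  (4,6):dx=+4,dy=+1->C; (4,7):dx=+3,dy=-6->D; (5,6):dx=-1,dy=+4->D; (5,7):dx=-2,dy=-3->C
  (6,7):dx=-1,dy=-7->C
Step 2: C = 10, D = 11, total pairs = 21.
Step 3: tau = (C - D)/(n(n-1)/2) = (10 - 11)/21 = -0.047619.
Step 4: Exact two-sided p-value (enumerate n! = 5040 permutations of y under H0): p = 1.000000.
Step 5: alpha = 0.05. fail to reject H0.

tau_b = -0.0476 (C=10, D=11), p = 1.000000, fail to reject H0.


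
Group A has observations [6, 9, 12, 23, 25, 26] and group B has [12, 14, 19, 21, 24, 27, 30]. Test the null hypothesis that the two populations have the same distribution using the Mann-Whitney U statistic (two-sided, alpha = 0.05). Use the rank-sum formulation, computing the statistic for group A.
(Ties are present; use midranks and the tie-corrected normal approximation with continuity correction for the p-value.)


Step 1: Combine and sort all 13 observations; assign midranks.
sorted (value, group): (6,X), (9,X), (12,X), (12,Y), (14,Y), (19,Y), (21,Y), (23,X), (24,Y), (25,X), (26,X), (27,Y), (30,Y)
ranks: 6->1, 9->2, 12->3.5, 12->3.5, 14->5, 19->6, 21->7, 23->8, 24->9, 25->10, 26->11, 27->12, 30->13
Step 2: Rank sum for X: R1 = 1 + 2 + 3.5 + 8 + 10 + 11 = 35.5.
Step 3: U_X = R1 - n1(n1+1)/2 = 35.5 - 6*7/2 = 35.5 - 21 = 14.5.
       U_Y = n1*n2 - U_X = 42 - 14.5 = 27.5.
Step 4: Ties are present, so use the tie-corrected normal approximation (with continuity correction) for the p-value.
Step 5: p-value = 0.390714; compare to alpha = 0.05. fail to reject H0.

U_X = 14.5, p = 0.390714, fail to reject H0 at alpha = 0.05.


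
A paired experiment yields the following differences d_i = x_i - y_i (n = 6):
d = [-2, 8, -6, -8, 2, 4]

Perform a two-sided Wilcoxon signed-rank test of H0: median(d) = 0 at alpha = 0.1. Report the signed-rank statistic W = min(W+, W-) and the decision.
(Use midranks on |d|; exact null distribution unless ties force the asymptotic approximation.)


Step 1: Drop any zero differences (none here) and take |d_i|.
|d| = [2, 8, 6, 8, 2, 4]
Step 2: Midrank |d_i| (ties get averaged ranks).
ranks: |2|->1.5, |8|->5.5, |6|->4, |8|->5.5, |2|->1.5, |4|->3
Step 3: Attach original signs; sum ranks with positive sign and with negative sign.
W+ = 5.5 + 1.5 + 3 = 10
W- = 1.5 + 4 + 5.5 = 11
(Check: W+ + W- = 21 should equal n(n+1)/2 = 21.)
Step 4: Test statistic W = min(W+, W-) = 10.
Step 5: Ties in |d|, so use the tie-corrected normal approximation.
        E[W] = n(n+1)/4 = 6*7/4 = 10.5.
        Tie groups: |d|=2 (t=2), |d|=8 (t=2); sum(t^3 - t) = 12.
        Var[W] = n(n+1)(2n+1)/24 - sum(t^3-t)/48 = 546/24 - 12/48 = 22.5.
        z = (W - E[W]) / sqrt(Var[W]) = (10 - 10.5) / 4.7434 = -0.1054.
        Two-sided p = 2*Phi(z) = 0.916051.
Step 6: alpha = 0.1. fail to reject H0.

W+ = 10, W- = 11, W = min = 10, p = 0.916051, fail to reject H0.


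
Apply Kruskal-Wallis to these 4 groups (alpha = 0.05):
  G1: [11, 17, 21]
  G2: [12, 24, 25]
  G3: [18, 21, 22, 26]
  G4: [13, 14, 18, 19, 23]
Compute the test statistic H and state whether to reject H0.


Step 1: Combine all N = 15 observations and assign midranks.
sorted (value, group, rank): (11,G1,1), (12,G2,2), (13,G4,3), (14,G4,4), (17,G1,5), (18,G3,6.5), (18,G4,6.5), (19,G4,8), (21,G1,9.5), (21,G3,9.5), (22,G3,11), (23,G4,12), (24,G2,13), (25,G2,14), (26,G3,15)
Step 2: Sum ranks within each group.
R_1 = 15.5 (n_1 = 3)
R_2 = 29 (n_2 = 3)
R_3 = 42 (n_3 = 4)
R_4 = 33.5 (n_4 = 5)
Step 3: H = 12/(N(N+1)) * sum(R_i^2/n_i) - 3(N+1)
     = 12/(15*16) * (15.5^2/3 + 29^2/3 + 42^2/4 + 33.5^2/5) - 3*16
     = 0.050000 * 1025.87 - 48
     = 3.293333.
Step 4: Ties present; correction factor C = 1 - 12/(15^3 - 15) = 0.996429. Corrected H = 3.293333 / 0.996429 = 3.305137.
Step 5: Under H0, H ~ chi^2(3); p-value = 0.346928.
Step 6: alpha = 0.05. fail to reject H0.

H = 3.3051, df = 3, p = 0.346928, fail to reject H0.


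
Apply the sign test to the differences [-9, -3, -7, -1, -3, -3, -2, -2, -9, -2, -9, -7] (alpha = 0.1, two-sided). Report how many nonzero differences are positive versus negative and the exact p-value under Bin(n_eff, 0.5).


Step 1: Discard zero differences. Original n = 12; n_eff = number of nonzero differences = 12.
Nonzero differences (with sign): -9, -3, -7, -1, -3, -3, -2, -2, -9, -2, -9, -7
Step 2: Count signs: positive = 0, negative = 12.
Step 3: Under H0: P(positive) = 0.5, so the number of positives S ~ Bin(12, 0.5).
Step 4: Two-sided exact p-value = sum of Bin(12,0.5) probabilities at or below the observed probability = 0.000488.
Step 5: alpha = 0.1. reject H0.

n_eff = 12, pos = 0, neg = 12, p = 0.000488, reject H0.


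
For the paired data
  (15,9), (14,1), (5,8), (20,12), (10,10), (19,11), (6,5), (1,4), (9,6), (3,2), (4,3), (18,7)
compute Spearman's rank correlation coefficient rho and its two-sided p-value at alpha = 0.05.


Step 1: Rank x and y separately (midranks; no ties here).
rank(x): 15->9, 14->8, 5->4, 20->12, 10->7, 19->11, 6->5, 1->1, 9->6, 3->2, 4->3, 18->10
rank(y): 9->9, 1->1, 8->8, 12->12, 10->10, 11->11, 5->5, 4->4, 6->6, 2->2, 3->3, 7->7
Step 2: d_i = R_x(i) - R_y(i); compute d_i^2.
  (9-9)^2=0, (8-1)^2=49, (4-8)^2=16, (12-12)^2=0, (7-10)^2=9, (11-11)^2=0, (5-5)^2=0, (1-4)^2=9, (6-6)^2=0, (2-2)^2=0, (3-3)^2=0, (10-7)^2=9
sum(d^2) = 92.
Step 3: rho = 1 - 6*92 / (12*(12^2 - 1)) = 1 - 552/1716 = 0.678322.
Step 4: Under H0, t = rho * sqrt((n-2)/(1-rho^2)) = 2.9194 ~ t(10).
Step 5: Two-sided p-value from the t-distribution with 10 df = 0.015317.
Step 6: alpha = 0.05. reject H0.

rho = 0.6783, p = 0.015317, reject H0 at alpha = 0.05.


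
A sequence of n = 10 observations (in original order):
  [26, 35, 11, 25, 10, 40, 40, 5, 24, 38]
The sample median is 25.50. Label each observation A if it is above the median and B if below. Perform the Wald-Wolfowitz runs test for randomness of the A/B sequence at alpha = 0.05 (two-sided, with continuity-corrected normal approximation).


Step 1: Compute median = 25.50; label A = above, B = below.
Labels in order: AABBBAABBA  (n_A = 5, n_B = 5)
Step 2: Count runs R = 5.
Step 3: Under H0 (random ordering), E[R] = 2*n_A*n_B/(n_A+n_B) + 1 = 2*5*5/10 + 1 = 6.0000.
        Var[R] = 2*n_A*n_B*(2*n_A*n_B - n_A - n_B) / ((n_A+n_B)^2 * (n_A+n_B-1)) = 2000/900 = 2.2222.
        SD[R] = 1.4907.
Step 4: Continuity-corrected z = (R + 0.5 - E[R]) / SD[R] = (5 + 0.5 - 6.0000) / 1.4907 = -0.3354.
Step 5: Two-sided p-value via normal approximation = 2*(1 - Phi(|z|)) = 0.737316.
Step 6: alpha = 0.05. fail to reject H0.

R = 5, z = -0.3354, p = 0.737316, fail to reject H0.


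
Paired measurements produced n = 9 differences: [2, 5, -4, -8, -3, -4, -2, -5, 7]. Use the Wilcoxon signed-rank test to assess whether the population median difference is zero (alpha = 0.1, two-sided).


Step 1: Drop any zero differences (none here) and take |d_i|.
|d| = [2, 5, 4, 8, 3, 4, 2, 5, 7]
Step 2: Midrank |d_i| (ties get averaged ranks).
ranks: |2|->1.5, |5|->6.5, |4|->4.5, |8|->9, |3|->3, |4|->4.5, |2|->1.5, |5|->6.5, |7|->8
Step 3: Attach original signs; sum ranks with positive sign and with negative sign.
W+ = 1.5 + 6.5 + 8 = 16
W- = 4.5 + 9 + 3 + 4.5 + 1.5 + 6.5 = 29
(Check: W+ + W- = 45 should equal n(n+1)/2 = 45.)
Step 4: Test statistic W = min(W+, W-) = 16.
Step 5: Ties in |d|, so use the tie-corrected normal approximation.
        E[W] = n(n+1)/4 = 9*10/4 = 22.5.
        Tie groups: |d|=2 (t=2), |d|=4 (t=2), |d|=5 (t=2); sum(t^3 - t) = 18.
        Var[W] = n(n+1)(2n+1)/24 - sum(t^3-t)/48 = 1710/24 - 18/48 = 70.875.
        z = (W - E[W]) / sqrt(Var[W]) = (16 - 22.5) / 8.4187 = -0.7721.
        Two-sided p = 2*Phi(z) = 0.440062.
Step 6: alpha = 0.1. fail to reject H0.

W+ = 16, W- = 29, W = min = 16, p = 0.440062, fail to reject H0.


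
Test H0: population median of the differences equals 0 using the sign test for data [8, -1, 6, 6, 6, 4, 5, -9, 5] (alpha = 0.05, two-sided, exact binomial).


Step 1: Discard zero differences. Original n = 9; n_eff = number of nonzero differences = 9.
Nonzero differences (with sign): +8, -1, +6, +6, +6, +4, +5, -9, +5
Step 2: Count signs: positive = 7, negative = 2.
Step 3: Under H0: P(positive) = 0.5, so the number of positives S ~ Bin(9, 0.5).
Step 4: Two-sided exact p-value = sum of Bin(9,0.5) probabilities at or below the observed probability = 0.179688.
Step 5: alpha = 0.05. fail to reject H0.

n_eff = 9, pos = 7, neg = 2, p = 0.179688, fail to reject H0.


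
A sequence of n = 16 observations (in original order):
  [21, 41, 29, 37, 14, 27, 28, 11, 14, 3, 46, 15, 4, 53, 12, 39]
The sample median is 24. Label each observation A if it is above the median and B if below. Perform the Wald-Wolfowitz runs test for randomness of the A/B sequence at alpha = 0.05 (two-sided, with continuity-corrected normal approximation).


Step 1: Compute median = 24; label A = above, B = below.
Labels in order: BAAABAABBBABBABA  (n_A = 8, n_B = 8)
Step 2: Count runs R = 10.
Step 3: Under H0 (random ordering), E[R] = 2*n_A*n_B/(n_A+n_B) + 1 = 2*8*8/16 + 1 = 9.0000.
        Var[R] = 2*n_A*n_B*(2*n_A*n_B - n_A - n_B) / ((n_A+n_B)^2 * (n_A+n_B-1)) = 14336/3840 = 3.7333.
        SD[R] = 1.9322.
Step 4: Continuity-corrected z = (R - 0.5 - E[R]) / SD[R] = (10 - 0.5 - 9.0000) / 1.9322 = 0.2588.
Step 5: Two-sided p-value via normal approximation = 2*(1 - Phi(|z|)) = 0.795809.
Step 6: alpha = 0.05. fail to reject H0.

R = 10, z = 0.2588, p = 0.795809, fail to reject H0.


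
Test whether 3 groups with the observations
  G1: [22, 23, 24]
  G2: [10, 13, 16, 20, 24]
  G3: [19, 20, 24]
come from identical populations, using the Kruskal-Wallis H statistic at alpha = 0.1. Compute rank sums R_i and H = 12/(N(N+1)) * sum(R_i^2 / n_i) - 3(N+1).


Step 1: Combine all N = 11 observations and assign midranks.
sorted (value, group, rank): (10,G2,1), (13,G2,2), (16,G2,3), (19,G3,4), (20,G2,5.5), (20,G3,5.5), (22,G1,7), (23,G1,8), (24,G1,10), (24,G2,10), (24,G3,10)
Step 2: Sum ranks within each group.
R_1 = 25 (n_1 = 3)
R_2 = 21.5 (n_2 = 5)
R_3 = 19.5 (n_3 = 3)
Step 3: H = 12/(N(N+1)) * sum(R_i^2/n_i) - 3(N+1)
     = 12/(11*12) * (25^2/3 + 21.5^2/5 + 19.5^2/3) - 3*12
     = 0.090909 * 427.533 - 36
     = 2.866667.
Step 4: Ties present; correction factor C = 1 - 30/(11^3 - 11) = 0.977273. Corrected H = 2.866667 / 0.977273 = 2.933333.
Step 5: Under H0, H ~ chi^2(2); p-value = 0.230693.
Step 6: alpha = 0.1. fail to reject H0.

H = 2.9333, df = 2, p = 0.230693, fail to reject H0.


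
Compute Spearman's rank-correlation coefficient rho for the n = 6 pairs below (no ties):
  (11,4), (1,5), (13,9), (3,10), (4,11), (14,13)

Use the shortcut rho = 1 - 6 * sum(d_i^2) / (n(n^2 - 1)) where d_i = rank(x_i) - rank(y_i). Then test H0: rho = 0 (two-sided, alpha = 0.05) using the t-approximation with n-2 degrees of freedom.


Step 1: Rank x and y separately (midranks; no ties here).
rank(x): 11->4, 1->1, 13->5, 3->2, 4->3, 14->6
rank(y): 4->1, 5->2, 9->3, 10->4, 11->5, 13->6
Step 2: d_i = R_x(i) - R_y(i); compute d_i^2.
  (4-1)^2=9, (1-2)^2=1, (5-3)^2=4, (2-4)^2=4, (3-5)^2=4, (6-6)^2=0
sum(d^2) = 22.
Step 3: rho = 1 - 6*22 / (6*(6^2 - 1)) = 1 - 132/210 = 0.371429.
Step 4: Under H0, t = rho * sqrt((n-2)/(1-rho^2)) = 0.8001 ~ t(4).
Step 5: Two-sided p-value from the t-distribution with 4 df = 0.468478.
Step 6: alpha = 0.05. fail to reject H0.

rho = 0.3714, p = 0.468478, fail to reject H0 at alpha = 0.05.


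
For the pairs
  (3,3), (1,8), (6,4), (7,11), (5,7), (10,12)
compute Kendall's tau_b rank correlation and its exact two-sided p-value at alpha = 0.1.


Step 1: Enumerate the 15 unordered pairs (i,j) with i<j and classify each by sign(x_j-x_i) * sign(y_j-y_i).
  (1,2):dx=-2,dy=+5->D; (1,3):dx=+3,dy=+1->C; (1,4):dx=+4,dy=+8->C; (1,5):dx=+2,dy=+4->C
  (1,6):dx=+7,dy=+9->C; (2,3):dx=+5,dy=-4->D; (2,4):dx=+6,dy=+3->C; (2,5):dx=+4,dy=-1->D
  (2,6):dx=+9,dy=+4->C; (3,4):dx=+1,dy=+7->C; (3,5):dx=-1,dy=+3->D; (3,6):dx=+4,dy=+8->C
  (4,5):dx=-2,dy=-4->C; (4,6):dx=+3,dy=+1->C; (5,6):dx=+5,dy=+5->C
Step 2: C = 11, D = 4, total pairs = 15.
Step 3: tau = (C - D)/(n(n-1)/2) = (11 - 4)/15 = 0.466667.
Step 4: Exact two-sided p-value (enumerate n! = 720 permutations of y under H0): p = 0.272222.
Step 5: alpha = 0.1. fail to reject H0.

tau_b = 0.4667 (C=11, D=4), p = 0.272222, fail to reject H0.


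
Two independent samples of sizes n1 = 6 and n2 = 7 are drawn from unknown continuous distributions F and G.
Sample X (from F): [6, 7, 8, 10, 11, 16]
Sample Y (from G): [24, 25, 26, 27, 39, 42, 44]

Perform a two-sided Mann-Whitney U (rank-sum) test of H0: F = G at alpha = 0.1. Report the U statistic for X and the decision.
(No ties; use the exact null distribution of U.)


Step 1: Combine and sort all 13 observations; assign midranks.
sorted (value, group): (6,X), (7,X), (8,X), (10,X), (11,X), (16,X), (24,Y), (25,Y), (26,Y), (27,Y), (39,Y), (42,Y), (44,Y)
ranks: 6->1, 7->2, 8->3, 10->4, 11->5, 16->6, 24->7, 25->8, 26->9, 27->10, 39->11, 42->12, 44->13
Step 2: Rank sum for X: R1 = 1 + 2 + 3 + 4 + 5 + 6 = 21.
Step 3: U_X = R1 - n1(n1+1)/2 = 21 - 6*7/2 = 21 - 21 = 0.
       U_Y = n1*n2 - U_X = 42 - 0 = 42.
Step 4: No ties, so the exact null distribution of U (based on enumerating the C(13,6) = 1716 equally likely rank assignments) gives the two-sided p-value.
Step 5: p-value = 0.001166; compare to alpha = 0.1. reject H0.

U_X = 0, p = 0.001166, reject H0 at alpha = 0.1.


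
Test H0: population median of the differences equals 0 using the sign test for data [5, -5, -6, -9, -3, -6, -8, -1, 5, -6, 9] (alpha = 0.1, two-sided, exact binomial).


Step 1: Discard zero differences. Original n = 11; n_eff = number of nonzero differences = 11.
Nonzero differences (with sign): +5, -5, -6, -9, -3, -6, -8, -1, +5, -6, +9
Step 2: Count signs: positive = 3, negative = 8.
Step 3: Under H0: P(positive) = 0.5, so the number of positives S ~ Bin(11, 0.5).
Step 4: Two-sided exact p-value = sum of Bin(11,0.5) probabilities at or below the observed probability = 0.226562.
Step 5: alpha = 0.1. fail to reject H0.

n_eff = 11, pos = 3, neg = 8, p = 0.226562, fail to reject H0.


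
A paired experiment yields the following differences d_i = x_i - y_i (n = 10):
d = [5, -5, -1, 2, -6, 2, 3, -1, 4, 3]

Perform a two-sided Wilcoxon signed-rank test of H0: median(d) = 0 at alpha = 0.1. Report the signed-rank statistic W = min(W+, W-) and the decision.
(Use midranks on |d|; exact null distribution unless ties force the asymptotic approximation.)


Step 1: Drop any zero differences (none here) and take |d_i|.
|d| = [5, 5, 1, 2, 6, 2, 3, 1, 4, 3]
Step 2: Midrank |d_i| (ties get averaged ranks).
ranks: |5|->8.5, |5|->8.5, |1|->1.5, |2|->3.5, |6|->10, |2|->3.5, |3|->5.5, |1|->1.5, |4|->7, |3|->5.5
Step 3: Attach original signs; sum ranks with positive sign and with negative sign.
W+ = 8.5 + 3.5 + 3.5 + 5.5 + 7 + 5.5 = 33.5
W- = 8.5 + 1.5 + 10 + 1.5 = 21.5
(Check: W+ + W- = 55 should equal n(n+1)/2 = 55.)
Step 4: Test statistic W = min(W+, W-) = 21.5.
Step 5: Ties in |d|, so use the tie-corrected normal approximation.
        E[W] = n(n+1)/4 = 10*11/4 = 27.5.
        Tie groups: |d|=1 (t=2), |d|=2 (t=2), |d|=3 (t=2), |d|=5 (t=2); sum(t^3 - t) = 24.
        Var[W] = n(n+1)(2n+1)/24 - sum(t^3-t)/48 = 2310/24 - 24/48 = 95.75.
        z = (W - E[W]) / sqrt(Var[W]) = (21.5 - 27.5) / 9.7852 = -0.6132.
        Two-sided p = 2*Phi(z) = 0.539763.
Step 6: alpha = 0.1. fail to reject H0.

W+ = 33.5, W- = 21.5, W = min = 21.5, p = 0.539763, fail to reject H0.


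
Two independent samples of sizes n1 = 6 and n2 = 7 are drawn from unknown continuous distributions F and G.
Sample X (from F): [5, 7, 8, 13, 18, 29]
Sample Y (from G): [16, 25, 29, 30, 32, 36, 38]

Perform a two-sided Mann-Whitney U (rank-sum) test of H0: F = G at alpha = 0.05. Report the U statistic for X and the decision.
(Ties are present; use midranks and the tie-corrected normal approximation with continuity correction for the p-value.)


Step 1: Combine and sort all 13 observations; assign midranks.
sorted (value, group): (5,X), (7,X), (8,X), (13,X), (16,Y), (18,X), (25,Y), (29,X), (29,Y), (30,Y), (32,Y), (36,Y), (38,Y)
ranks: 5->1, 7->2, 8->3, 13->4, 16->5, 18->6, 25->7, 29->8.5, 29->8.5, 30->10, 32->11, 36->12, 38->13
Step 2: Rank sum for X: R1 = 1 + 2 + 3 + 4 + 6 + 8.5 = 24.5.
Step 3: U_X = R1 - n1(n1+1)/2 = 24.5 - 6*7/2 = 24.5 - 21 = 3.5.
       U_Y = n1*n2 - U_X = 42 - 3.5 = 38.5.
Step 4: Ties are present, so use the tie-corrected normal approximation (with continuity correction) for the p-value.
Step 5: p-value = 0.015019; compare to alpha = 0.05. reject H0.

U_X = 3.5, p = 0.015019, reject H0 at alpha = 0.05.


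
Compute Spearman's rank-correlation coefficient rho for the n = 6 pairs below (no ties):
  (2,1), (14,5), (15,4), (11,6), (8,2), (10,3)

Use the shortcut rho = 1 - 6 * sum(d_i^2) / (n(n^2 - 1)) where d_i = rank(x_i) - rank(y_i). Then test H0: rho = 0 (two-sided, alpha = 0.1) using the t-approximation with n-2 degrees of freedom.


Step 1: Rank x and y separately (midranks; no ties here).
rank(x): 2->1, 14->5, 15->6, 11->4, 8->2, 10->3
rank(y): 1->1, 5->5, 4->4, 6->6, 2->2, 3->3
Step 2: d_i = R_x(i) - R_y(i); compute d_i^2.
  (1-1)^2=0, (5-5)^2=0, (6-4)^2=4, (4-6)^2=4, (2-2)^2=0, (3-3)^2=0
sum(d^2) = 8.
Step 3: rho = 1 - 6*8 / (6*(6^2 - 1)) = 1 - 48/210 = 0.771429.
Step 4: Under H0, t = rho * sqrt((n-2)/(1-rho^2)) = 2.4247 ~ t(4).
Step 5: Two-sided p-value from the t-distribution with 4 df = 0.072397.
Step 6: alpha = 0.1. reject H0.

rho = 0.7714, p = 0.072397, reject H0 at alpha = 0.1.


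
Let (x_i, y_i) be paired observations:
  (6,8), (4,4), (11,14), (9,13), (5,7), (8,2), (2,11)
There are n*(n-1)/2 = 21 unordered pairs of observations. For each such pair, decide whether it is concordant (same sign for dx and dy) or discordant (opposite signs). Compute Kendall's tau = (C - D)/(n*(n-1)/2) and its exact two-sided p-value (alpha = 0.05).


Step 1: Enumerate the 21 unordered pairs (i,j) with i<j and classify each by sign(x_j-x_i) * sign(y_j-y_i).
  (1,2):dx=-2,dy=-4->C; (1,3):dx=+5,dy=+6->C; (1,4):dx=+3,dy=+5->C; (1,5):dx=-1,dy=-1->C
  (1,6):dx=+2,dy=-6->D; (1,7):dx=-4,dy=+3->D; (2,3):dx=+7,dy=+10->C; (2,4):dx=+5,dy=+9->C
  (2,5):dx=+1,dy=+3->C; (2,6):dx=+4,dy=-2->D; (2,7):dx=-2,dy=+7->D; (3,4):dx=-2,dy=-1->C
  (3,5):dx=-6,dy=-7->C; (3,6):dx=-3,dy=-12->C; (3,7):dx=-9,dy=-3->C; (4,5):dx=-4,dy=-6->C
  (4,6):dx=-1,dy=-11->C; (4,7):dx=-7,dy=-2->C; (5,6):dx=+3,dy=-5->D; (5,7):dx=-3,dy=+4->D
  (6,7):dx=-6,dy=+9->D
Step 2: C = 14, D = 7, total pairs = 21.
Step 3: tau = (C - D)/(n(n-1)/2) = (14 - 7)/21 = 0.333333.
Step 4: Exact two-sided p-value (enumerate n! = 5040 permutations of y under H0): p = 0.381349.
Step 5: alpha = 0.05. fail to reject H0.

tau_b = 0.3333 (C=14, D=7), p = 0.381349, fail to reject H0.


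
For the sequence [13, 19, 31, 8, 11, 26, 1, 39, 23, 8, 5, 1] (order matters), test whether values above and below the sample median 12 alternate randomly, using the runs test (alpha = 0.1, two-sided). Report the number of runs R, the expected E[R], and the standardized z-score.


Step 1: Compute median = 12; label A = above, B = below.
Labels in order: AAABBABAABBB  (n_A = 6, n_B = 6)
Step 2: Count runs R = 6.
Step 3: Under H0 (random ordering), E[R] = 2*n_A*n_B/(n_A+n_B) + 1 = 2*6*6/12 + 1 = 7.0000.
        Var[R] = 2*n_A*n_B*(2*n_A*n_B - n_A - n_B) / ((n_A+n_B)^2 * (n_A+n_B-1)) = 4320/1584 = 2.7273.
        SD[R] = 1.6514.
Step 4: Continuity-corrected z = (R + 0.5 - E[R]) / SD[R] = (6 + 0.5 - 7.0000) / 1.6514 = -0.3028.
Step 5: Two-sided p-value via normal approximation = 2*(1 - Phi(|z|)) = 0.762069.
Step 6: alpha = 0.1. fail to reject H0.

R = 6, z = -0.3028, p = 0.762069, fail to reject H0.


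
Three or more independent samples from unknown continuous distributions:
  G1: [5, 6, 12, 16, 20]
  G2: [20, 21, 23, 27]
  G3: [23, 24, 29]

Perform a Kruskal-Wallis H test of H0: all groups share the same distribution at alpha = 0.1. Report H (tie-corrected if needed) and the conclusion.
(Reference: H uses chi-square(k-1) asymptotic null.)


Step 1: Combine all N = 12 observations and assign midranks.
sorted (value, group, rank): (5,G1,1), (6,G1,2), (12,G1,3), (16,G1,4), (20,G1,5.5), (20,G2,5.5), (21,G2,7), (23,G2,8.5), (23,G3,8.5), (24,G3,10), (27,G2,11), (29,G3,12)
Step 2: Sum ranks within each group.
R_1 = 15.5 (n_1 = 5)
R_2 = 32 (n_2 = 4)
R_3 = 30.5 (n_3 = 3)
Step 3: H = 12/(N(N+1)) * sum(R_i^2/n_i) - 3(N+1)
     = 12/(12*13) * (15.5^2/5 + 32^2/4 + 30.5^2/3) - 3*13
     = 0.076923 * 614.133 - 39
     = 8.241026.
Step 4: Ties present; correction factor C = 1 - 12/(12^3 - 12) = 0.993007. Corrected H = 8.241026 / 0.993007 = 8.299061.
Step 5: Under H0, H ~ chi^2(2); p-value = 0.015772.
Step 6: alpha = 0.1. reject H0.

H = 8.2991, df = 2, p = 0.015772, reject H0.


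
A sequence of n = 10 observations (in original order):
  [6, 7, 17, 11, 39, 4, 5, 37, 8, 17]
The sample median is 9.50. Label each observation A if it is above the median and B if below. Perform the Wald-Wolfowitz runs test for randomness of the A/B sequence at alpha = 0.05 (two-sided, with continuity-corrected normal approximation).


Step 1: Compute median = 9.50; label A = above, B = below.
Labels in order: BBAAABBABA  (n_A = 5, n_B = 5)
Step 2: Count runs R = 6.
Step 3: Under H0 (random ordering), E[R] = 2*n_A*n_B/(n_A+n_B) + 1 = 2*5*5/10 + 1 = 6.0000.
        Var[R] = 2*n_A*n_B*(2*n_A*n_B - n_A - n_B) / ((n_A+n_B)^2 * (n_A+n_B-1)) = 2000/900 = 2.2222.
        SD[R] = 1.4907.
Step 4: R = E[R], so z = 0 with no continuity correction.
Step 5: Two-sided p-value via normal approximation = 2*(1 - Phi(|z|)) = 1.000000.
Step 6: alpha = 0.05. fail to reject H0.

R = 6, z = 0.0000, p = 1.000000, fail to reject H0.


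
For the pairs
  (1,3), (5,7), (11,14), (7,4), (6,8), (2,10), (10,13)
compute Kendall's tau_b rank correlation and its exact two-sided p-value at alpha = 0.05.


Step 1: Enumerate the 21 unordered pairs (i,j) with i<j and classify each by sign(x_j-x_i) * sign(y_j-y_i).
  (1,2):dx=+4,dy=+4->C; (1,3):dx=+10,dy=+11->C; (1,4):dx=+6,dy=+1->C; (1,5):dx=+5,dy=+5->C
  (1,6):dx=+1,dy=+7->C; (1,7):dx=+9,dy=+10->C; (2,3):dx=+6,dy=+7->C; (2,4):dx=+2,dy=-3->D
  (2,5):dx=+1,dy=+1->C; (2,6):dx=-3,dy=+3->D; (2,7):dx=+5,dy=+6->C; (3,4):dx=-4,dy=-10->C
  (3,5):dx=-5,dy=-6->C; (3,6):dx=-9,dy=-4->C; (3,7):dx=-1,dy=-1->C; (4,5):dx=-1,dy=+4->D
  (4,6):dx=-5,dy=+6->D; (4,7):dx=+3,dy=+9->C; (5,6):dx=-4,dy=+2->D; (5,7):dx=+4,dy=+5->C
  (6,7):dx=+8,dy=+3->C
Step 2: C = 16, D = 5, total pairs = 21.
Step 3: tau = (C - D)/(n(n-1)/2) = (16 - 5)/21 = 0.523810.
Step 4: Exact two-sided p-value (enumerate n! = 5040 permutations of y under H0): p = 0.136111.
Step 5: alpha = 0.05. fail to reject H0.

tau_b = 0.5238 (C=16, D=5), p = 0.136111, fail to reject H0.


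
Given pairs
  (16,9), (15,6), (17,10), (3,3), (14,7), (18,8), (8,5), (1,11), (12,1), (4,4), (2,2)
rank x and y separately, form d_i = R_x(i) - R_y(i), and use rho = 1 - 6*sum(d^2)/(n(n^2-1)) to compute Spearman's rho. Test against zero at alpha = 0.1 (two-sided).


Step 1: Rank x and y separately (midranks; no ties here).
rank(x): 16->9, 15->8, 17->10, 3->3, 14->7, 18->11, 8->5, 1->1, 12->6, 4->4, 2->2
rank(y): 9->9, 6->6, 10->10, 3->3, 7->7, 8->8, 5->5, 11->11, 1->1, 4->4, 2->2
Step 2: d_i = R_x(i) - R_y(i); compute d_i^2.
  (9-9)^2=0, (8-6)^2=4, (10-10)^2=0, (3-3)^2=0, (7-7)^2=0, (11-8)^2=9, (5-5)^2=0, (1-11)^2=100, (6-1)^2=25, (4-4)^2=0, (2-2)^2=0
sum(d^2) = 138.
Step 3: rho = 1 - 6*138 / (11*(11^2 - 1)) = 1 - 828/1320 = 0.372727.
Step 4: Under H0, t = rho * sqrt((n-2)/(1-rho^2)) = 1.2050 ~ t(9).
Step 5: Two-sided p-value from the t-distribution with 9 df = 0.258926.
Step 6: alpha = 0.1. fail to reject H0.

rho = 0.3727, p = 0.258926, fail to reject H0 at alpha = 0.1.


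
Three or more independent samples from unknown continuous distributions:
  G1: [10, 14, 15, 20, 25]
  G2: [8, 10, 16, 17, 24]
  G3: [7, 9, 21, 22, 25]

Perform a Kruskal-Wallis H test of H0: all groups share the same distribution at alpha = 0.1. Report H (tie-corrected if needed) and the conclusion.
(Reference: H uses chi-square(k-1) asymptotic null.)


Step 1: Combine all N = 15 observations and assign midranks.
sorted (value, group, rank): (7,G3,1), (8,G2,2), (9,G3,3), (10,G1,4.5), (10,G2,4.5), (14,G1,6), (15,G1,7), (16,G2,8), (17,G2,9), (20,G1,10), (21,G3,11), (22,G3,12), (24,G2,13), (25,G1,14.5), (25,G3,14.5)
Step 2: Sum ranks within each group.
R_1 = 42 (n_1 = 5)
R_2 = 36.5 (n_2 = 5)
R_3 = 41.5 (n_3 = 5)
Step 3: H = 12/(N(N+1)) * sum(R_i^2/n_i) - 3(N+1)
     = 12/(15*16) * (42^2/5 + 36.5^2/5 + 41.5^2/5) - 3*16
     = 0.050000 * 963.7 - 48
     = 0.185000.
Step 4: Ties present; correction factor C = 1 - 12/(15^3 - 15) = 0.996429. Corrected H = 0.185000 / 0.996429 = 0.185663.
Step 5: Under H0, H ~ chi^2(2); p-value = 0.911347.
Step 6: alpha = 0.1. fail to reject H0.

H = 0.1857, df = 2, p = 0.911347, fail to reject H0.


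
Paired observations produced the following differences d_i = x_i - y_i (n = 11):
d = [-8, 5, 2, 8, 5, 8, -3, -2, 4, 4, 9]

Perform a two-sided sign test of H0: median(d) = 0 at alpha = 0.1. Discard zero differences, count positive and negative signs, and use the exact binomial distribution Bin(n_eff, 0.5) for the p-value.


Step 1: Discard zero differences. Original n = 11; n_eff = number of nonzero differences = 11.
Nonzero differences (with sign): -8, +5, +2, +8, +5, +8, -3, -2, +4, +4, +9
Step 2: Count signs: positive = 8, negative = 3.
Step 3: Under H0: P(positive) = 0.5, so the number of positives S ~ Bin(11, 0.5).
Step 4: Two-sided exact p-value = sum of Bin(11,0.5) probabilities at or below the observed probability = 0.226562.
Step 5: alpha = 0.1. fail to reject H0.

n_eff = 11, pos = 8, neg = 3, p = 0.226562, fail to reject H0.


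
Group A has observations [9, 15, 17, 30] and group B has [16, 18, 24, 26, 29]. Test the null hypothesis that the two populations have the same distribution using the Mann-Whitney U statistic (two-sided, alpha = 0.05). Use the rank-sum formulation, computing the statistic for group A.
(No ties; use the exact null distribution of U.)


Step 1: Combine and sort all 9 observations; assign midranks.
sorted (value, group): (9,X), (15,X), (16,Y), (17,X), (18,Y), (24,Y), (26,Y), (29,Y), (30,X)
ranks: 9->1, 15->2, 16->3, 17->4, 18->5, 24->6, 26->7, 29->8, 30->9
Step 2: Rank sum for X: R1 = 1 + 2 + 4 + 9 = 16.
Step 3: U_X = R1 - n1(n1+1)/2 = 16 - 4*5/2 = 16 - 10 = 6.
       U_Y = n1*n2 - U_X = 20 - 6 = 14.
Step 4: No ties, so the exact null distribution of U (based on enumerating the C(9,4) = 126 equally likely rank assignments) gives the two-sided p-value.
Step 5: p-value = 0.412698; compare to alpha = 0.05. fail to reject H0.

U_X = 6, p = 0.412698, fail to reject H0 at alpha = 0.05.
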